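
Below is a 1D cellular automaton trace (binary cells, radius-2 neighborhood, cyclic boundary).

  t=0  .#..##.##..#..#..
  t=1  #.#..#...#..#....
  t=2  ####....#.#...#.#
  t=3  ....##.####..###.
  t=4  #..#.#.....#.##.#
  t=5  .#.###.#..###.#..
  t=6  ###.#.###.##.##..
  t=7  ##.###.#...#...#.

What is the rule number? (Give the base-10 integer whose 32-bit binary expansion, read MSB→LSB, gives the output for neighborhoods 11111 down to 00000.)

120680108

  #####|.  b31=0 t=2,i=1
  ####.|.  b30=0 t=2,i=2
  ###.#|.  b29=0 t=5,i=5
  ###..|.  b28=0 t=2,i=3
  ##.##|.  b27=0 t=0,i=6
  ##.#.|#  b26=1 t=5,i=6
  ##..#|#  b25=1 t=0,i=9
  ##...|#  b24=1 t=2,i=4
  #.###|.  b23=0 t=2,i=16
  #.##.|.  b22=0 t=0,i=7
  #.#.#|#  b21=1 t=6,i=4
  #.#..|#  b20=1 t=1,i=2
  #..##|.  b19=0 t=0,i=3
  #..#.|.  b18=0 t=0,i=10
  #...#|.  b17=0 t=0,i=16
  #....|#  b16=1 t=1,i=14
  .####|.  b15=0 t=2,i=0
  .###.|#  b14=1 t=3,i=14
  .##.#|#  b13=1 t=0,i=5
  .##..|.  b12=0 t=0,i=8
  .#.##|#  b11=1 t=2,i=15
  .#.#.|#  b10=1 t=1,i=1
  .#..#|#  b9=1 t=0,i=2
  .#...|.  b8=0 t=0,i=15
  ..###|#  b7=1 t=3,i=13
  ..##.|.  b6=0 t=0,i=4
  ..#.#|#  b5=1 t=1,i=0
  ..#..|.  b4=0 t=0,i=1
  ...##|#  b3=1 t=3,i=3
  ...#.|#  b2=1 t=0,i=0
  ....#|.  b1=0 t=1,i=15
  .....|.  b0=0 t=3,i=1
  bits 00000111001100010110111010101100 = 120680108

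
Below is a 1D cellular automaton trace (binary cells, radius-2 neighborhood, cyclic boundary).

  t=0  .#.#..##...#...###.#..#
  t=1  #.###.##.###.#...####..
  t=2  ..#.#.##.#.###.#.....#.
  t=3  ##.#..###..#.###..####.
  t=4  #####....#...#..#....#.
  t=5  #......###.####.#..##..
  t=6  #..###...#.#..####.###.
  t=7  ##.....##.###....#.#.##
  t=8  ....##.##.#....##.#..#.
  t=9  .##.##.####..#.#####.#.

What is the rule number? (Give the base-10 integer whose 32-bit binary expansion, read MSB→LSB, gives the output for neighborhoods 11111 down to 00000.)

  #####|.  b31=0 t=4,i=2
  ####.|.  b30=0 t=1,i=19
  ###.#|#  b29=1 t=0,i=17
  ###..|.  b28=0 t=1,i=20
  ##.##|.  b27=0 t=1,i=5
  ##.#.|#  b26=1 t=0,i=18
  ##..#|#  b25=1 t=1,i=21
  ##...|.  b24=0 t=0,i=8
  #.###|#  b23=1 t=1,i=2
  #.##.|#  b22=1 t=1,i=6
  #.#.#|.  b21=0 t=0,i=1
  #.#..|#  b20=1 t=0,i=3
  #..##|.  b19=0 t=0,i=5
  #..#.|.  b18=0 t=0,i=21
  #...#|#  b17=1 t=0,i=9
  #....|.  b16=0 t=2,i=17
  .####|.  b15=0 t=1,i=18
  .###.|.  b14=0 t=0,i=16
  .##.#|#  b13=1 t=1,i=7
  .##..|#  b12=1 t=0,i=7
  .#.##|.  b11=0 t=1,i=1
  .#.#.|#  b10=1 t=0,i=0
  .#..#|#  b9=1 t=0,i=4
  .#...|.  b8=0 t=0,i=12
  ..###|.  b7=0 t=0,i=15
  ..##.|#  b6=1 t=0,i=6
  ..#.#|.  b5=0 t=0,i=22
  ..#..|#  b4=1 t=0,i=11
  ...##|.  b3=0 t=0,i=14
  ...#.|#  b2=1 t=0,i=10
  ....#|#  b1=1 t=2,i=19
  .....|#  b0=1 t=2,i=18
  bits 00100110110100100011011001010111 = 651310679

651310679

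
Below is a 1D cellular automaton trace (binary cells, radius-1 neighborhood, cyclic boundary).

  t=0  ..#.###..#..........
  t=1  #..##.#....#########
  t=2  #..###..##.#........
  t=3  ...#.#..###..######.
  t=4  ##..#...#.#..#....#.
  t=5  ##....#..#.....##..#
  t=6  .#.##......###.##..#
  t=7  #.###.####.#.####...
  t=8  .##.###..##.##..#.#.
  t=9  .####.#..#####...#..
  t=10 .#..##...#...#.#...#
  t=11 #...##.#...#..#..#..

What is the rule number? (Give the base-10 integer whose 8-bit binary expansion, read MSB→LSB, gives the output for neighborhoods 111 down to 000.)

  ###|.  b7=0 t=0,i=5
  ##.|#  b6=1 t=0,i=6
  #.#|#  b5=1 t=0,i=3
  #..|.  b4=0 t=0,i=7
  .##|#  b3=1 t=0,i=4
  .#.|.  b2=0 t=0,i=2
  ..#|.  b1=0 t=0,i=1
  ...|#  b0=1 t=0,i=0
  bits 01101001 = 105

105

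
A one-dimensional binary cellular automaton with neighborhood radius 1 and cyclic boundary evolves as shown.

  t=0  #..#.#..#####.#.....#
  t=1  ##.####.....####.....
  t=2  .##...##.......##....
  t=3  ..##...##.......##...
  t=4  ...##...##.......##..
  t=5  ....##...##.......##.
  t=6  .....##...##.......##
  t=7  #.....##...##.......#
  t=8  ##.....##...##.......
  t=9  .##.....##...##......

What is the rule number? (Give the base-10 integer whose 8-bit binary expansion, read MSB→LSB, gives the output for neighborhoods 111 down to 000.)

  ###|.  b7=0 t=0,i=9
  ##.|#  b6=1 t=0,i=0
  #.#|#  b5=1 t=0,i=4
  #..|#  b4=1 t=0,i=1
  .##|.  b3=0 t=0,i=8
  .#.|#  b2=1 t=0,i=3
  ..#|.  b1=0 t=0,i=2
  ...|.  b0=0 t=0,i=16
  bits 01110100 = 116

116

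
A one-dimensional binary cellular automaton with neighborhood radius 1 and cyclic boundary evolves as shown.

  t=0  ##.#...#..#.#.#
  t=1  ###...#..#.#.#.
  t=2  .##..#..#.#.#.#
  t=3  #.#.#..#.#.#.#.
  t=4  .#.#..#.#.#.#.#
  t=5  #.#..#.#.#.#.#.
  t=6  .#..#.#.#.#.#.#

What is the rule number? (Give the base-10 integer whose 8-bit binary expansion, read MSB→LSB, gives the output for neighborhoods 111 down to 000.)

226

  ###|#  b7=1 t=0,i=0
  ##.|#  b6=1 t=0,i=1
  #.#|#  b5=1 t=0,i=2
  #..|.  b4=0 t=0,i=4
  .##|.  b3=0 t=0,i=14
  .#.|.  b2=0 t=0,i=3
  ..#|#  b1=1 t=0,i=6
  ...|.  b0=0 t=0,i=5
  bits 11100010 = 226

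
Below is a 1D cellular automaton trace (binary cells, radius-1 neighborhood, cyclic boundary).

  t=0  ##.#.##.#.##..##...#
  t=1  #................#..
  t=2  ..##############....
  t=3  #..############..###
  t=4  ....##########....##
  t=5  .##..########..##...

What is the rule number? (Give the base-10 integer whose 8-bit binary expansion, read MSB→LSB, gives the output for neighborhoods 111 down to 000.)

129

  ###|#  b7=1 t=0,i=0
  ##.|.  b6=0 t=0,i=1
  #.#|.  b5=0 t=0,i=2
  #..|.  b4=0 t=0,i=12
  .##|.  b3=0 t=0,i=5
  .#.|.  b2=0 t=0,i=3
  ..#|.  b1=0 t=0,i=13
  ...|#  b0=1 t=0,i=17
  bits 10000001 = 129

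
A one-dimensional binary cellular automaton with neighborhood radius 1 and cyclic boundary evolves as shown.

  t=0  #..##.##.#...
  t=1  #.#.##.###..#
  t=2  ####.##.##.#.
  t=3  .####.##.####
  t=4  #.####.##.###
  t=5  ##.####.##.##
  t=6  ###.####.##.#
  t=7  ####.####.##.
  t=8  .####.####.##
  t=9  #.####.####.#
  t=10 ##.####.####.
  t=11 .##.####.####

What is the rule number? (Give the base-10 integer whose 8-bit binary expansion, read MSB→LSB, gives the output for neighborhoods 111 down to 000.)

230

  [7] ### => #  t=1,i=8
  [6] ##. => #  t=0,i=4
  [5] #.# => #  t=0,i=5
  [4] #.. => .  t=0,i=1
  [3] .## => .  t=0,i=3
  [2] .#. => #  t=0,i=0
  [1] ..# => #  t=0,i=2
  [0] ... => .  t=0,i=11
  bits 11100110 = 230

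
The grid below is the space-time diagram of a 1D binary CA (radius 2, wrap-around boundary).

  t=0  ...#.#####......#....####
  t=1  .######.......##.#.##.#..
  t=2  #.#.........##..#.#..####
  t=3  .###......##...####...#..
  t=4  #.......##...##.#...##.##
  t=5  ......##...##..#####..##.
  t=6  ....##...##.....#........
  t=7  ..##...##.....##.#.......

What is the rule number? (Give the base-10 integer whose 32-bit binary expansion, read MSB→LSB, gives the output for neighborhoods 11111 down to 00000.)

211193134

  #####|.  b31=0 t=0,i=7
  ####.|.  b30=0 t=0,i=8
  ###.#|.  b29=0 t=2,i=0
  ###..|.  b28=0 t=0,i=9
  ##.##|#  b27=1 t=4,i=22
  ##.#.|#  b26=1 t=1,i=16
  ##..#|.  b25=0 t=2,i=14
  ##...|.  b24=0 t=0,i=0
  #.###|#  b23=1 t=0,i=5
  #.##.|.  b22=0 t=1,i=19
  #.#.#|.  b21=0 t=1,i=17
  #.#..|#  b20=1 t=1,i=22
  #..##|.  b19=0 t=2,i=20
  #..#.|#  b18=1 t=2,i=15
  #...#|#  b17=1 t=0,i=1
  #....|.  b16=0 t=0,i=11
  .####|#  b15=1 t=0,i=6
  .###.|.  b14=0 t=3,i=2
  .##.#|.  b13=0 t=1,i=15
  .##..|.  b12=0 t=2,i=13
  .#.##|#  b11=1 t=0,i=4
  .#.#.|#  b10=1 t=2,i=17
  .#..#|.  b9=0 t=2,i=19
  .#...|#  b8=1 t=0,i=17
  ..###|.  b7=0 t=0,i=21
  ..##.|.  b6=0 t=1,i=14
  ..#.#|#  b5=1 t=0,i=3
  ..#..|.  b4=0 t=0,i=16
  ...##|#  b3=1 t=0,i=20
  ...#.|#  b2=1 t=0,i=2
  ....#|#  b1=1 t=0,i=14
  .....|.  b0=0 t=0,i=12
  bits 00001100100101101000110100101110 = 211193134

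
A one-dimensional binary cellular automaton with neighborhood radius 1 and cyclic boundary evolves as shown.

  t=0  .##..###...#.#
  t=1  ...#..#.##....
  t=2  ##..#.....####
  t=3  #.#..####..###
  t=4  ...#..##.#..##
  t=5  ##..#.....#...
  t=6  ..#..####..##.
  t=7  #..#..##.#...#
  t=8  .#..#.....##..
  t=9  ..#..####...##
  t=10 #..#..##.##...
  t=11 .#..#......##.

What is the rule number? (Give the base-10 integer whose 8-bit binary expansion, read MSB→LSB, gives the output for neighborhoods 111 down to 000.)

  [7] ### => #  t=0,i=6
  [6] ##. => .  t=0,i=2
  [5] #.# => .  t=0,i=0
  [4] #.. => #  t=0,i=3
  [3] .## => .  t=0,i=1
  [2] .#. => .  t=0,i=11
  [1] ..# => .  t=0,i=4
  [0] ... => #  t=0,i=9
  bits 10010001 = 145

145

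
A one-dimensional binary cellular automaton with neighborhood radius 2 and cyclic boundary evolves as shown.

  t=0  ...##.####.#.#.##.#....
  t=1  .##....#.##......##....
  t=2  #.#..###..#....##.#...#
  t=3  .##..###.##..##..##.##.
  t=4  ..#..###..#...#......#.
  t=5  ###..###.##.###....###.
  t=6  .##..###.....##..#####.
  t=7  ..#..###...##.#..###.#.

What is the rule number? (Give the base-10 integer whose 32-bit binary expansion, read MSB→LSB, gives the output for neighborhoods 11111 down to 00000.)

  ##### -> #   bit 31 = 1  t=6,i=19
  ####. -> .   bit 30 = 0  t=0,i=8
  ###.# -> #   bit 29 = 1  t=0,i=9
  ###.. -> #   bit 28 = 1  t=2,i=7
  ##.## -> .   bit 27 = 0  t=0,i=5
  ##.#. -> #   bit 26 = 1  t=0,i=10
  ##..# -> .   bit 25 = 0  t=2,i=8
  ##... -> .   bit 24 = 0  t=1,i=3
  #.### -> .   bit 23 = 0  t=0,i=6
  #.##. -> .   bit 22 = 0  t=0,i=15
  #.#.# -> .   bit 21 = 0  t=0,i=11
  #.#.. -> #   bit 20 = 1  t=0,i=18
  #..## -> .   bit 19 = 0  t=2,i=4
  #..#. -> #   bit 18 = 1  t=2,i=9
  #...# -> #   bit 17 = 1  t=2,i=20
  #.... -> .   bit 16 = 0  t=0,i=20
  .#### -> #   bit 15 = 1  t=0,i=7
  .###. -> #   bit 14 = 1  t=2,i=6
  .##.# -> .   bit 13 = 0  t=0,i=4
  .##.. -> #   bit 12 = 1  t=1,i=2
  .#.## -> .   bit 11 = 0  t=0,i=14
  .#.#. -> .   bit 10 = 0  t=0,i=12
  .#..# -> .   bit 9 = 0  t=2,i=3
  .#... -> .   bit 8 = 0  t=0,i=19
  ..### -> #   bit 7 = 1  t=2,i=5
  ..##. -> .   bit 6 = 0  t=0,i=3
  ..#.# -> #   bit 5 = 1  t=1,i=7
  ..#.. -> #   bit 4 = 1  t=2,i=10
  ...## -> #   bit 3 = 1  t=0,i=2
  ...#. -> #   bit 2 = 1  t=1,i=6
  ....# -> #   bit 1 = 1  t=0,i=1
  ..... -> .   bit 0 = 0  t=0,i=0
  bits 10110100000101101101000010111110 = 3021394110

3021394110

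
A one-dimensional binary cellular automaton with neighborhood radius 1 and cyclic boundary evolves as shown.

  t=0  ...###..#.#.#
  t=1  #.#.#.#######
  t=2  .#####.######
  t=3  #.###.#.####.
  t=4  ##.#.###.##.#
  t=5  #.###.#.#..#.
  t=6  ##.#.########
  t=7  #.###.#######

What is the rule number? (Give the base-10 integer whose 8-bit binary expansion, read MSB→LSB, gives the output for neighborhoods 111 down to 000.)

  ###|#  b7=1 t=0,i=4
  ##.|.  b6=0 t=0,i=5
  #.#|#  b5=1 t=0,i=9
  #..|#  b4=1 t=0,i=0
  .##|.  b3=0 t=0,i=3
  .#.|#  b2=1 t=0,i=8
  ..#|#  b1=1 t=0,i=2
  ...|.  b0=0 t=0,i=1
  bits 10110110 = 182

182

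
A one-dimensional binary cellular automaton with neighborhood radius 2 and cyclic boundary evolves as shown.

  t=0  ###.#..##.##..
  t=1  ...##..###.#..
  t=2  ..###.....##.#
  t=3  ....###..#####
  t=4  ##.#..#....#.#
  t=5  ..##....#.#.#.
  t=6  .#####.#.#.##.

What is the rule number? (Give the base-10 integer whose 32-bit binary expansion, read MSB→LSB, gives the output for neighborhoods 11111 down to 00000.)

2635152460

  ##### -> #   bit 31 = 1  t=3,i=11
  ####. -> .   bit 30 = 0  t=3,i=12
  ###.# -> .   bit 29 = 0  t=0,i=2
  ###.. -> #   bit 28 = 1  t=2,i=4
  ##.## -> #   bit 27 = 1  t=0,i=9
  ##.#. -> #   bit 26 = 1  t=0,i=3
  ##..# -> .   bit 25 = 0  t=0,i=12
  ##... -> #   bit 24 = 1  t=2,i=5
  #.### -> .   bit 23 = 0  t=4,i=13
  #.##. -> .   bit 22 = 0  t=0,i=10
  #.#.# -> .   bit 21 = 0  t=5,i=10
  #.#.. -> #   bit 20 = 1  t=0,i=4
  #..## -> .   bit 19 = 0  t=0,i=6
  #..#. -> .   bit 18 = 0  t=4,i=5
  #...# -> .   bit 17 = 0  t=5,i=0
  #.... -> #   bit 16 = 1  t=1,i=13
  .#### -> .   bit 15 = 0  t=3,i=10
  .###. -> .   bit 14 = 0  t=0,i=1
  .##.# -> #   bit 13 = 1  t=0,i=8
  .##.. -> #   bit 12 = 1  t=0,i=11
  .#.## -> #   bit 11 = 1  t=4,i=12
  .#.#. -> #   bit 10 = 1  t=5,i=9
  .#..# -> .   bit 9 = 0  t=0,i=5
  .#... -> .   bit 8 = 0  t=1,i=12
  ..### -> .   bit 7 = 0  t=0,i=0
  ..##. -> #   bit 6 = 1  t=0,i=7
  ..#.# -> .   bit 5 = 0  t=4,i=11
  ..#.. -> .   bit 4 = 0  t=4,i=6
  ...## -> #   bit 3 = 1  t=1,i=2
  ...#. -> #   bit 2 = 1  t=4,i=10
  ....# -> .   bit 1 = 0  t=1,i=1
  ..... -> .   bit 0 = 0  t=1,i=0
  bits 10011101000100010011110001001100 = 2635152460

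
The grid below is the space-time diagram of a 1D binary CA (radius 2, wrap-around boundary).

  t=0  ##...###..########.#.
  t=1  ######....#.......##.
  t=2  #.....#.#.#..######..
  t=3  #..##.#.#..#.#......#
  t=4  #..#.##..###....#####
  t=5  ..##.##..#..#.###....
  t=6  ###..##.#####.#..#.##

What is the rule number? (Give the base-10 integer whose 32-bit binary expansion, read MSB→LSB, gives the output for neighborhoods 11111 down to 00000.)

  [31] ##### => .  t=0,i=12
  [30] ####. => .  t=0,i=16
  [29] ###.# => .  t=0,i=17
  [28] ###.. => .  t=0,i=7
  [27] ##.## => .  t=1,i=20
  [26] ##.#. => #  t=0,i=18
  [25] ##..# => .  t=0,i=8
  [24] ##... => #  t=0,i=2
  [23] #.### => #  t=1,i=0
  [22] #.##. => #  t=0,i=0
  [21] #.#.# => #  t=0,i=19
  [20] #.#.. => .  t=2,i=10
  [19] #..## => .  t=0,i=9
  [18] #..#. => #  t=2,i=20
  [17] #...# => #  t=0,i=3
  [16] #.... => .  t=1,i=7
  [15] .#### => .  t=0,i=11
  [14] .###. => .  t=0,i=6
  [13] .##.# => .  t=1,i=19
  [12] .##.. => #  t=0,i=1
  [11] .#.## => .  t=0,i=20
  [10] .#.#. => .  t=2,i=7
  [9] .#..# => #  t=2,i=11
  [8] .#... => .  t=1,i=11
  [7] ..### => #  t=0,i=5
  [6] ..##. => #  t=1,i=18
  [5] ..#.# => #  t=2,i=6
  [4] ..#.. => #  t=1,i=10
  [3] ...## => #  t=0,i=4
  [2] ...#. => .  t=1,i=9
  [1] ....# => #  t=1,i=8
  [0] ..... => #  t=1,i=13
  bits 00000101111001100001001011111011 = 98964219

98964219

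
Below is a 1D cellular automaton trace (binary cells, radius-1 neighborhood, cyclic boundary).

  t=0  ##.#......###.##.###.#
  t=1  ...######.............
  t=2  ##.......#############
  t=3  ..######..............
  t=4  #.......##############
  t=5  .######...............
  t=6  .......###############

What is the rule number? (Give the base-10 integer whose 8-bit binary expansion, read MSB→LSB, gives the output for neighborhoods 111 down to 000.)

  nb ###: next=.  (t=0,i=0, bit7=0)
  nb ##.: next=.  (t=0,i=1, bit6=0)
  nb #.#: next=.  (t=0,i=2, bit5=0)
  nb #..: next=#  (t=0,i=4, bit4=1)
  nb .##: next=.  (t=0,i=10, bit3=0)
  nb .#.: next=#  (t=0,i=3, bit2=1)
  nb ..#: next=.  (t=0,i=9, bit1=0)
  nb ...: next=#  (t=0,i=5, bit0=1)
  bits 00010101 = 21

21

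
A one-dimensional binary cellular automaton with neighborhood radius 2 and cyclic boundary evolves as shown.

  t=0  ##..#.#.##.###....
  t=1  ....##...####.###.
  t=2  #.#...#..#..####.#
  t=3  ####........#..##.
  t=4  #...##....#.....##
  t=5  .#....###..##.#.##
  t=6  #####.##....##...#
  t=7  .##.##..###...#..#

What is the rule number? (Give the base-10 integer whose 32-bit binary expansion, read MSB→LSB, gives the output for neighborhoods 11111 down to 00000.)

  ##### -> #   bit 31 = 1  t=6,i=1
  ####. -> .   bit 30 = 0  t=1,i=11
  ###.# -> #   bit 29 = 1  t=1,i=12
  ###.. -> .   bit 28 = 0  t=0,i=13
  ##.## -> #   bit 27 = 1  t=0,i=10
  ##.#. -> #   bit 26 = 1  t=2,i=1
  ##..# -> .   bit 25 = 0  t=0,i=2
  ##... -> #   bit 24 = 1  t=0,i=14
  #.### -> #   bit 23 = 1  t=0,i=11
  #.##. -> .   bit 22 = 0  t=0,i=8
  #.#.# -> .   bit 21 = 0  t=0,i=6
  #.#.. -> #   bit 20 = 1  t=2,i=2
  #..## -> .   bit 19 = 0  t=2,i=11
  #..#. -> .   bit 18 = 0  t=0,i=3
  #...# -> .   bit 17 = 0  t=1,i=7
  #.... -> #   bit 16 = 1  t=0,i=15
  .#### -> .   bit 15 = 0  t=1,i=10
  .###. -> #   bit 14 = 1  t=0,i=12
  .##.# -> #   bit 13 = 1  t=0,i=9
  .##.. -> .   bit 12 = 0  t=0,i=1
  .#.## -> .   bit 11 = 0  t=0,i=7
  .#.#. -> #   bit 10 = 1  t=0,i=5
  .#..# -> .   bit 9 = 0  t=2,i=7
  .#... -> #   bit 8 = 1  t=2,i=3
  ..### -> #   bit 7 = 1  t=1,i=9
  ..##. -> .   bit 6 = 0  t=0,i=0
  ..#.# -> #   bit 5 = 1  t=0,i=4
  ..#.. -> .   bit 4 = 0  t=2,i=6
  ...## -> .   bit 3 = 0  t=0,i=17
  ...#. -> .   bit 2 = 0  t=2,i=5
  ....# -> #   bit 1 = 1  t=0,i=16
  ..... -> .   bit 0 = 0  t=1,i=1
  bits 10101101100100010110010110100010 = 2911987106

2911987106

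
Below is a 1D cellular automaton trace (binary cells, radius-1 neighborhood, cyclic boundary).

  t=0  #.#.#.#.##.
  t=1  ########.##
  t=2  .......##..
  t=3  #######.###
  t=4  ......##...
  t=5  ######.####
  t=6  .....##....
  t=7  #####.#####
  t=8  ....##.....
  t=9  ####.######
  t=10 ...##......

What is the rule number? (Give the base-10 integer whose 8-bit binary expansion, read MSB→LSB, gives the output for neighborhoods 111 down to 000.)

119

  ### -> .   bit 7 = 0  t=1,i=0
  ##. -> #   bit 6 = 1  t=0,i=9
  #.# -> #   bit 5 = 1  t=0,i=1
  #.. -> #   bit 4 = 1  t=2,i=9
  .## -> .   bit 3 = 0  t=0,i=8
  .#. -> #   bit 2 = 1  t=0,i=0
  ..# -> #   bit 1 = 1  t=2,i=6
  ... -> #   bit 0 = 1  t=2,i=0
  bits 01110111 = 119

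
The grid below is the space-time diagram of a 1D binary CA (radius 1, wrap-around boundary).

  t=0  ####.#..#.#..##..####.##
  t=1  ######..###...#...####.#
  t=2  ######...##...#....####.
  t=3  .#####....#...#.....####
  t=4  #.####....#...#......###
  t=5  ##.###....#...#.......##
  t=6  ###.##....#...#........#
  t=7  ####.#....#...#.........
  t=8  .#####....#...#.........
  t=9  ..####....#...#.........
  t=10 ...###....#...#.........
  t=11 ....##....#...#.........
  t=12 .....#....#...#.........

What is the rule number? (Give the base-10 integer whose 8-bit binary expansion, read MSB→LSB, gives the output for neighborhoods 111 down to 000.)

228

  ### -> #   bit 7 = 1  t=0,i=0
  ##. -> #   bit 6 = 1  t=0,i=3
  #.# -> #   bit 5 = 1  t=0,i=4
  #.. -> .   bit 4 = 0  t=0,i=6
  .## -> .   bit 3 = 0  t=0,i=13
  .#. -> #   bit 2 = 1  t=0,i=5
  ..# -> .   bit 1 = 0  t=0,i=7
  ... -> .   bit 0 = 0  t=1,i=12
  bits 11100100 = 228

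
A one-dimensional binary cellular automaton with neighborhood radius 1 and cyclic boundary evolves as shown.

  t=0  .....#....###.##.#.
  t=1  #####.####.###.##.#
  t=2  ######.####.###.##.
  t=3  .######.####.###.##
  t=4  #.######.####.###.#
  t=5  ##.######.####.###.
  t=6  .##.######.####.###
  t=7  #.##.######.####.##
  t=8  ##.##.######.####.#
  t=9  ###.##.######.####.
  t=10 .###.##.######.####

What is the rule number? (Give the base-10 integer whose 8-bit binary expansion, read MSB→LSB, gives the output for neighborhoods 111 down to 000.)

243

  ### -> #   bit 7 = 1  t=0,i=11
  ##. -> #   bit 6 = 1  t=0,i=12
  #.# -> #   bit 5 = 1  t=0,i=13
  #.. -> #   bit 4 = 1  t=0,i=6
  .## -> .   bit 3 = 0  t=0,i=10
  .#. -> .   bit 2 = 0  t=0,i=5
  ..# -> #   bit 1 = 1  t=0,i=4
  ... -> #   bit 0 = 1  t=0,i=0
  bits 11110011 = 243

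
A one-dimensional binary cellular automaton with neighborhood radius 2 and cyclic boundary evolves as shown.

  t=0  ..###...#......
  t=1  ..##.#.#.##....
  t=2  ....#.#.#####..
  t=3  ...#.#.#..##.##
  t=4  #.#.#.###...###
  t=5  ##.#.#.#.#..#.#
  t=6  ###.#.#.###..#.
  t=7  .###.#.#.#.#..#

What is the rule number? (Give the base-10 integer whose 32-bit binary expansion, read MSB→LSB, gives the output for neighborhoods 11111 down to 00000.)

4015087492

  nb #####: next=#  (t=2,i=10, bit31=1)
  nb ####.: next=#  (t=2,i=11, bit30=1)
  nb ###.#: next=#  (t=4,i=0, bit29=1)
  nb ###..: next=.  (t=0,i=4, bit28=0)
  nb ##.##: next=#  (t=3,i=12, bit27=1)
  nb ##.#.: next=#  (t=1,i=4, bit26=1)
  nb ##..#: next=#  (t=6,i=11, bit25=1)
  nb ##...: next=#  (t=0,i=5, bit24=1)
  nb #.###: next=.  (t=2,i=8, bit23=0)
  nb #.##.: next=#  (t=1,i=9, bit22=1)
  nb #.#.#: next=.  (t=1,i=5, bit21=0)
  nb #.#..: next=#  (t=3,i=7, bit20=1)
  nb #..##: next=.  (t=3,i=9, bit19=0)
  nb #..#.: next=.  (t=5,i=11, bit18=0)
  nb #...#: next=.  (t=0,i=6, bit17=0)
  nb #....: next=#  (t=0,i=10, bit16=1)
  nb .####: next=.  (t=2,i=9, bit15=0)
  nb .###.: next=#  (t=0,i=3, bit14=1)
  nb .##.#: next=.  (t=1,i=3, bit13=0)
  nb .##..: next=#  (t=1,i=10, bit12=1)
  nb .#.##: next=#  (t=1,i=8, bit11=1)
  nb .#.#.: next=#  (t=1,i=6, bit10=1)
  nb .#..#: next=#  (t=3,i=8, bit9=1)
  nb .#...: next=#  (t=0,i=9, bit8=1)
  nb ..###: next=#  (t=0,i=2, bit7=1)
  nb ..##.: next=.  (t=1,i=2, bit6=0)
  nb ..#.#: next=.  (t=2,i=4, bit5=0)
  nb ..#..: next=.  (t=0,i=8, bit4=0)
  nb ...##: next=.  (t=0,i=1, bit3=0)
  nb ...#.: next=#  (t=0,i=7, bit2=1)
  nb ....#: next=.  (t=0,i=0, bit1=0)
  nb .....: next=.  (t=0,i=11, bit0=0)
  bits 11101111010100010101111110000100 = 4015087492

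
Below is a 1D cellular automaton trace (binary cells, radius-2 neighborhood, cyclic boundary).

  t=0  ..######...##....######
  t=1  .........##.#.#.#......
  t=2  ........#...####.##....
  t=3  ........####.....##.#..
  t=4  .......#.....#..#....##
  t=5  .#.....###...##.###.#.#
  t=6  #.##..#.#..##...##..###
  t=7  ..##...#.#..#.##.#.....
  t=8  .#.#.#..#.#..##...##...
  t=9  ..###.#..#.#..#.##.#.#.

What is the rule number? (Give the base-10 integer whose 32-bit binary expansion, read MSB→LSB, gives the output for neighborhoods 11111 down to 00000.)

14901016

  #####|.  b31=0 t=0,i=4
  ####.|.  b30=0 t=0,i=6
  ###.#|.  b29=0 t=2,i=15
  ###..|.  b28=0 t=0,i=7
  ##.##|.  b27=0 t=2,i=16
  ##.#.|.  b26=0 t=1,i=11
  ##..#|.  b25=0 t=0,i=0
  ##...|.  b24=0 t=0,i=8
  #.###|#  b23=1 t=5,i=16
  #.##.|#  b22=1 t=2,i=17
  #.#.#|#  b21=1 t=1,i=12
  #.#..|.  b20=0 t=1,i=16
  #..##|.  b19=0 t=0,i=1
  #..#.|.  b18=0 t=4,i=15
  #...#|#  b17=1 t=0,i=9
  #....|#  b16=1 t=0,i=14
  .####|.  b15=0 t=0,i=3
  .###.|#  b14=1 t=5,i=8
  .##.#|.  b13=0 t=1,i=10
  .##..|#  b12=1 t=0,i=12
  .#.##|#  b11=1 t=7,i=13
  .#.#.|#  b10=1 t=1,i=13
  .#..#|#  b9=1 t=4,i=14
  .#...|#  b8=1 t=1,i=17
  ..###|.  b7=0 t=0,i=2
  ..##.|.  b6=0 t=0,i=11
  ..#.#|.  b5=0 t=6,i=6
  ..#..|#  b4=1 t=2,i=8
  ...##|#  b3=1 t=0,i=10
  ...#.|.  b2=0 t=2,i=7
  ....#|.  b1=0 t=0,i=15
  .....|.  b0=0 t=1,i=0
  bits 00000000111000110101111100011000 = 14901016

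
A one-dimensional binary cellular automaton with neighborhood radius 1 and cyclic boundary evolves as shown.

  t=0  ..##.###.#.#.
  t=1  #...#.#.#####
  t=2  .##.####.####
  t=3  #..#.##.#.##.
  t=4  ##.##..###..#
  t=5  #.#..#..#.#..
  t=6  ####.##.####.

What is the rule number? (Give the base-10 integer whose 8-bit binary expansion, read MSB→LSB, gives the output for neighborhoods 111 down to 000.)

  ###|#  b7=1 t=0,i=6
  ##.|.  b6=0 t=0,i=3
  #.#|#  b5=1 t=0,i=4
  #..|#  b4=1 t=0,i=12
  .##|.  b3=0 t=0,i=2
  .#.|#  b2=1 t=0,i=9
  ..#|.  b1=0 t=0,i=1
  ...|#  b0=1 t=0,i=0
  bits 10110101 = 181

181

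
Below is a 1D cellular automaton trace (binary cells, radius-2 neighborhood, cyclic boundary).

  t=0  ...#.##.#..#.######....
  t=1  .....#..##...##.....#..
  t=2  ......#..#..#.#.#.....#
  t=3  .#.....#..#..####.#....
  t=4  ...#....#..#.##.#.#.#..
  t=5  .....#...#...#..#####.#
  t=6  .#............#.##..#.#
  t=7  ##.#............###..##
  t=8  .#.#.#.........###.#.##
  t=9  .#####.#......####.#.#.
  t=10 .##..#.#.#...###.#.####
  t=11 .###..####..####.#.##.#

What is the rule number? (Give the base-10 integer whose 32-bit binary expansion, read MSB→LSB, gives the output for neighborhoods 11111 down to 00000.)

586274440

  #####|.  b31=0 t=0,i=15
  ####.|.  b30=0 t=0,i=17
  ###.#|#  b29=1 t=3,i=16
  ###..|.  b28=0 t=0,i=18
  ##.##|.  b27=0 t=10,i=0
  ##.#.|.  b26=0 t=0,i=7
  ##..#|#  b25=1 t=6,i=18
  ##...|.  b24=0 t=0,i=19
  #.###|#  b23=1 t=0,i=13
  #.##.|#  b22=1 t=0,i=5
  #.#.#|#  b21=1 t=2,i=14
  #.#..|#  b20=1 t=0,i=8
  #..##|.  b19=0 t=1,i=7
  #..#.|.  b18=0 t=0,i=10
  #...#|.  b17=0 t=1,i=11
  #....|#  b16=1 t=0,i=20
  .####|#  b15=1 t=0,i=14
  .###.|#  b14=1 t=7,i=17
  .##.#|.  b13=0 t=0,i=6
  .##..|#  b12=1 t=1,i=9
  .#.##|.  b11=0 t=0,i=4
  .#.#.|#  b10=1 t=2,i=13
  .#..#|#  b9=1 t=0,i=9
  .#...|.  b8=0 t=1,i=21
  ..###|#  b7=1 t=3,i=13
  ..##.|.  b6=0 t=1,i=8
  ..#.#|.  b5=0 t=0,i=3
  ..#..|.  b4=0 t=1,i=5
  ...##|#  b3=1 t=1,i=12
  ...#.|.  b2=0 t=0,i=2
  ....#|.  b1=0 t=0,i=1
  .....|.  b0=0 t=0,i=0
  bits 00100010111100011101011010001000 = 586274440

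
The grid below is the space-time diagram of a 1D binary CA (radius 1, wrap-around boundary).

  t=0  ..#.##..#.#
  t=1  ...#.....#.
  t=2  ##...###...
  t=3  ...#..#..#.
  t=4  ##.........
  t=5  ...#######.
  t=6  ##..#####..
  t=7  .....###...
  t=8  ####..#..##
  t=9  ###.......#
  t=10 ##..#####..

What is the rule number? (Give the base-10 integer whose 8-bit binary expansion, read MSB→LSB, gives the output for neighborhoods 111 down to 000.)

  ### -> #   bit 7 = 1  t=2,i=6
  ##. -> .   bit 6 = 0  t=0,i=5
  #.# -> #   bit 5 = 1  t=0,i=3
  #.. -> .   bit 4 = 0  t=0,i=0
  .## -> .   bit 3 = 0  t=0,i=4
  .#. -> .   bit 2 = 0  t=0,i=2
  ..# -> .   bit 1 = 0  t=0,i=1
  ... -> #   bit 0 = 1  t=1,i=0
  bits 10100001 = 161

161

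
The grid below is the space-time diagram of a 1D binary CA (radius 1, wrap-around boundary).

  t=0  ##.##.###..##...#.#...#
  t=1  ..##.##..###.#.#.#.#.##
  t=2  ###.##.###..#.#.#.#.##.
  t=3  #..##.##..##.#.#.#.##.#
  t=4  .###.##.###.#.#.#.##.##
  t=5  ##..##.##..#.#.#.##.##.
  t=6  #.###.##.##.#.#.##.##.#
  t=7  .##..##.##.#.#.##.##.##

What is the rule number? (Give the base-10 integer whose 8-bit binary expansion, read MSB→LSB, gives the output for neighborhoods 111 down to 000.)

  ###|.  b7=0 t=0,i=0
  ##.|.  b6=0 t=0,i=1
  #.#|#  b5=1 t=0,i=2
  #..|#  b4=1 t=0,i=9
  .##|#  b3=1 t=0,i=3
  .#.|.  b2=0 t=0,i=16
  ..#|#  b1=1 t=0,i=10
  ...|.  b0=0 t=0,i=14
  bits 00111010 = 58

58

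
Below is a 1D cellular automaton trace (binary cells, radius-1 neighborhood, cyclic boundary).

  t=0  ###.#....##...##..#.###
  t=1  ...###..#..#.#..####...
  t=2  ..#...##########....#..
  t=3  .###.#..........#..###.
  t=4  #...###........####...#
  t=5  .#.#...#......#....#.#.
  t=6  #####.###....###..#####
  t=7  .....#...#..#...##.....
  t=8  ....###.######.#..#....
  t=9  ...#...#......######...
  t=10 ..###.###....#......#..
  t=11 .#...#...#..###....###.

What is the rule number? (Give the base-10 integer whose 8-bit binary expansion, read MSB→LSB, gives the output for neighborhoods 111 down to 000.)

54

  ###|.  b7=0 t=0,i=0
  ##.|.  b6=0 t=0,i=2
  #.#|#  b5=1 t=0,i=3
  #..|#  b4=1 t=0,i=5
  .##|.  b3=0 t=0,i=9
  .#.|#  b2=1 t=0,i=4
  ..#|#  b1=1 t=0,i=8
  ...|.  b0=0 t=0,i=6
  bits 00110110 = 54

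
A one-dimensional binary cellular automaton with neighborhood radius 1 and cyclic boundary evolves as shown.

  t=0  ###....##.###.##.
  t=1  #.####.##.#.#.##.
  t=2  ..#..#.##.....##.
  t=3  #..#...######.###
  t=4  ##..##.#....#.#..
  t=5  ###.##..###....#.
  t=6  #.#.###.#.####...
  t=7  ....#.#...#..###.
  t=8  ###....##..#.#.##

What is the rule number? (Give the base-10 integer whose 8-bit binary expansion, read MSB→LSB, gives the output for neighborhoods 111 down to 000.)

  nb ###: next=.  (t=0,i=1, bit7=0)
  nb ##.: next=#  (t=0,i=2, bit6=1)
  nb #.#: next=.  (t=0,i=9, bit5=0)
  nb #..: next=#  (t=0,i=3, bit4=1)
  nb .##: next=#  (t=0,i=0, bit3=1)
  nb .#.: next=.  (t=1,i=0, bit2=0)
  nb ..#: next=.  (t=0,i=6, bit1=0)
  nb ...: next=#  (t=0,i=4, bit0=1)
  bits 01011001 = 89

89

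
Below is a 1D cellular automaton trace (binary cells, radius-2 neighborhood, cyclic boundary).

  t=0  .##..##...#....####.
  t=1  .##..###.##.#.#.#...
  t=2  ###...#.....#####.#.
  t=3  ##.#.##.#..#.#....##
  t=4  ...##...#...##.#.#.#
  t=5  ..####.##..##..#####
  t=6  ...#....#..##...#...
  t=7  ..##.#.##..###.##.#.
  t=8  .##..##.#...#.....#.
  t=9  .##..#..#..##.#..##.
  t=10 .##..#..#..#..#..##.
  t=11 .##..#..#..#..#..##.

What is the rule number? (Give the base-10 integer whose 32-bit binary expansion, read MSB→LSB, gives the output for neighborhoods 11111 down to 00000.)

28433500

  nb #####: next=.  (t=2,i=14, bit31=0)
  nb ####.: next=.  (t=0,i=17, bit30=0)
  nb ###.#: next=.  (t=1,i=7, bit29=0)
  nb ###..: next=.  (t=0,i=18, bit28=0)
  nb ##.##: next=.  (t=1,i=8, bit27=0)
  nb ##.#.: next=.  (t=1,i=11, bit26=0)
  nb ##..#: next=.  (t=0,i=3, bit25=0)
  nb ##...: next=#  (t=0,i=7, bit24=1)
  nb #.###: next=#  (t=2,i=0, bit23=1)
  nb #.##.: next=.  (t=1,i=9, bit22=0)
  nb #.#.#: next=#  (t=1,i=12, bit21=1)
  nb #.#..: next=#  (t=1,i=16, bit20=1)
  nb #..##: next=.  (t=0,i=0, bit19=0)
  nb #..#.: next=.  (t=3,i=10, bit18=0)
  nb #...#: next=.  (t=0,i=8, bit17=0)
  nb #....: next=#  (t=0,i=12, bit16=1)
  nb .####: next=#  (t=0,i=16, bit15=1)
  nb .###.: next=#  (t=1,i=6, bit14=1)
  nb .##.#: next=.  (t=1,i=10, bit13=0)
  nb .##..: next=#  (t=0,i=2, bit12=1)
  nb .#.##: next=#  (t=2,i=19, bit11=1)
  nb .#.#.: next=#  (t=1,i=13, bit10=1)
  nb .#..#: next=.  (t=3,i=9, bit9=0)
  nb .#...: next=.  (t=0,i=11, bit8=0)
  nb ..###: next=.  (t=0,i=15, bit7=0)
  nb ..##.: next=#  (t=0,i=1, bit6=1)
  nb ..#.#: next=.  (t=3,i=11, bit5=0)
  nb ..#..: next=#  (t=0,i=10, bit4=1)
  nb ...##: next=#  (t=0,i=14, bit3=1)
  nb ...#.: next=#  (t=0,i=9, bit2=1)
  nb ....#: next=.  (t=0,i=13, bit1=0)
  nb .....: next=.  (t=2,i=9, bit0=0)
  bits 00000001101100011101110001011100 = 28433500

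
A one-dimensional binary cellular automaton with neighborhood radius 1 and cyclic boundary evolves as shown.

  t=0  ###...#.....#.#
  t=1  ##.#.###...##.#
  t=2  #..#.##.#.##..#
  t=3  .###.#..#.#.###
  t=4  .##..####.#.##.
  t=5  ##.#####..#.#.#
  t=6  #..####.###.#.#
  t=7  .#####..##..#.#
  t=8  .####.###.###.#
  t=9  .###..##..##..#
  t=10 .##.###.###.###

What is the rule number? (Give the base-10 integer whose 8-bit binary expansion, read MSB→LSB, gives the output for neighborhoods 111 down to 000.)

  ###|#  b7=1 t=0,i=0
  ##.|.  b6=0 t=0,i=2
  #.#|.  b5=0 t=0,i=13
  #..|#  b4=1 t=0,i=3
  .##|#  b3=1 t=0,i=14
  .#.|#  b2=1 t=0,i=6
  ..#|#  b1=1 t=0,i=5
  ...|.  b0=0 t=0,i=4
  bits 10011110 = 158

158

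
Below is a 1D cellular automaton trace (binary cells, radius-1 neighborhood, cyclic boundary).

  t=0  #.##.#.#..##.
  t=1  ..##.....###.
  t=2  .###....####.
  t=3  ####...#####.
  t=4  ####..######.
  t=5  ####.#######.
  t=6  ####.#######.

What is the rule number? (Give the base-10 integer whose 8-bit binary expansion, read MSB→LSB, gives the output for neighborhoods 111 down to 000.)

202

  ###|#  b7=1 t=1,i=10
  ##.|#  b6=1 t=0,i=3
  #.#|.  b5=0 t=0,i=1
  #..|.  b4=0 t=0,i=8
  .##|#  b3=1 t=0,i=2
  .#.|.  b2=0 t=0,i=0
  ..#|#  b1=1 t=0,i=9
  ...|.  b0=0 t=1,i=0
  bits 11001010 = 202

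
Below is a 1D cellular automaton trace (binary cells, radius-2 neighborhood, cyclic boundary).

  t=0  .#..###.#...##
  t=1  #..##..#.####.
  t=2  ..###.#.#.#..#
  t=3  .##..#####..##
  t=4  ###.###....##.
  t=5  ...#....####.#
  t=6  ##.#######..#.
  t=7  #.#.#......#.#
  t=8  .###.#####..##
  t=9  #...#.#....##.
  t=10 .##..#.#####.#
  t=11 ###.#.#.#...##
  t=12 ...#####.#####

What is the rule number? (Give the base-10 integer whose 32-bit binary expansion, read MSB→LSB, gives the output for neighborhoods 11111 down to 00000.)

208641499

  nb #####: next=.  (t=3,i=7, bit31=0)
  nb ####.: next=.  (t=1,i=11, bit30=0)
  nb ###.#: next=.  (t=0,i=6, bit29=0)
  nb ###..: next=.  (t=3,i=9, bit28=0)
  nb ##.##: next=#  (t=3,i=0, bit27=1)
  nb ##.#.: next=#  (t=0,i=0, bit26=1)
  nb ##..#: next=.  (t=1,i=5, bit25=0)
  nb ##...: next=.  (t=4,i=7, bit24=0)
  nb #.###: next=.  (t=1,i=9, bit23=0)
  nb #.##.: next=#  (t=3,i=1, bit22=1)
  nb #.#.#: next=#  (t=2,i=6, bit21=1)
  nb #.#..: next=.  (t=0,i=1, bit20=0)
  nb #..##: next=#  (t=0,i=3, bit19=1)
  nb #..#.: next=#  (t=1,i=6, bit18=1)
  nb #...#: next=#  (t=0,i=10, bit17=1)
  nb #....: next=#  (t=4,i=8, bit16=1)
  nb .####: next=#  (t=1,i=10, bit15=1)
  nb .###.: next=.  (t=0,i=5, bit14=0)
  nb .##.#: next=.  (t=0,i=13, bit13=0)
  nb .##..: next=#  (t=1,i=4, bit12=1)
  nb .#.##: next=#  (t=1,i=8, bit11=1)
  nb .#.#.: next=#  (t=2,i=7, bit10=1)
  nb .#..#: next=.  (t=0,i=2, bit9=0)
  nb .#...: next=#  (t=0,i=9, bit8=1)
  nb ..###: next=#  (t=0,i=4, bit7=1)
  nb ..##.: next=#  (t=0,i=12, bit6=1)
  nb ..#.#: next=.  (t=1,i=7, bit5=0)
  nb ..#..: next=#  (t=2,i=13, bit4=1)
  nb ...##: next=#  (t=0,i=11, bit3=1)
  nb ...#.: next=.  (t=5,i=2, bit2=0)
  nb ....#: next=#  (t=4,i=9, bit1=1)
  nb .....: next=#  (t=7,i=7, bit0=1)
  bits 00001100011011111001110111011011 = 208641499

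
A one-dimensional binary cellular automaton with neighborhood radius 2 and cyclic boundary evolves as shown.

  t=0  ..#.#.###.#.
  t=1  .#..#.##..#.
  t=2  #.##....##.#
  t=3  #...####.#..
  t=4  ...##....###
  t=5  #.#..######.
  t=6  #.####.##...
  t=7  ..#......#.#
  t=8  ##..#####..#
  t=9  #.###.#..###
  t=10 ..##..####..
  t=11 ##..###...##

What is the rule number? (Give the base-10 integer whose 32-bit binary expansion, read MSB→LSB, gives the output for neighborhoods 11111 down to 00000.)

2210226831

  nb #####: next=#  (t=5,i=7, bit31=1)
  nb ####.: next=.  (t=3,i=6, bit30=0)
  nb ###.#: next=.  (t=0,i=8, bit29=0)
  nb ###..: next=.  (t=4,i=11, bit28=0)
  nb ##.##: next=.  (t=2,i=1, bit27=0)
  nb ##.#.: next=.  (t=0,i=9, bit26=0)
  nb ##..#: next=#  (t=1,i=8, bit25=1)
  nb ##...: next=#  (t=2,i=4, bit24=1)
  nb #.###: next=#  (t=0,i=6, bit23=1)
  nb #.##.: next=.  (t=1,i=6, bit22=0)
  nb #.#.#: next=#  (t=0,i=4, bit21=1)
  nb #.#..: next=#  (t=0,i=10, bit20=1)
  nb #..##: next=#  (t=5,i=4, bit19=1)
  nb #..#.: next=#  (t=1,i=0, bit18=1)
  nb #...#: next=.  (t=0,i=0, bit17=0)
  nb #....: next=#  (t=2,i=5, bit16=1)
  nb .####: next=.  (t=3,i=5, bit15=0)
  nb .###.: next=#  (t=0,i=7, bit14=1)
  nb .##.#: next=#  (t=2,i=0, bit13=1)
  nb .##..: next=.  (t=1,i=7, bit12=0)
  nb .#.##: next=.  (t=0,i=5, bit11=0)
  nb .#.#.: next=.  (t=0,i=3, bit10=0)
  nb .#..#: next=#  (t=1,i=2, bit9=1)
  nb .#...: next=.  (t=0,i=11, bit8=0)
  nb ..###: next=#  (t=3,i=4, bit7=1)
  nb ..##.: next=.  (t=2,i=8, bit6=0)
  nb ..#.#: next=.  (t=0,i=2, bit5=0)
  nb ..#..: next=.  (t=1,i=1, bit4=0)
  nb ...##: next=#  (t=2,i=7, bit3=1)
  nb ...#.: next=#  (t=0,i=1, bit2=1)
  nb ....#: next=#  (t=2,i=6, bit1=1)
  nb .....: next=#  (t=7,i=5, bit0=1)
  bits 10000011101111010110001010001111 = 2210226831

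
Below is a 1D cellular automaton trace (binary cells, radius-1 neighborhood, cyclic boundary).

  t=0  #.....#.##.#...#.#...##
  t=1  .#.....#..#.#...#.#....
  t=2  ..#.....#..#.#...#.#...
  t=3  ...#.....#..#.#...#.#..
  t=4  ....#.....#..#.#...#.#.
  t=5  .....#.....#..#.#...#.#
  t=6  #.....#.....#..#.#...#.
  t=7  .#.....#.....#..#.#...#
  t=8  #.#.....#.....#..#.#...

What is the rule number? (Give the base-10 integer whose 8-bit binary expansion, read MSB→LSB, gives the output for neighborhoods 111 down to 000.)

  ###|.  b7=0 t=0,i=22
  ##.|.  b6=0 t=0,i=0
  #.#|#  b5=1 t=0,i=7
  #..|#  b4=1 t=0,i=1
  .##|.  b3=0 t=0,i=8
  .#.|.  b2=0 t=0,i=6
  ..#|.  b1=0 t=0,i=5
  ...|.  b0=0 t=0,i=2
  bits 00110000 = 48

48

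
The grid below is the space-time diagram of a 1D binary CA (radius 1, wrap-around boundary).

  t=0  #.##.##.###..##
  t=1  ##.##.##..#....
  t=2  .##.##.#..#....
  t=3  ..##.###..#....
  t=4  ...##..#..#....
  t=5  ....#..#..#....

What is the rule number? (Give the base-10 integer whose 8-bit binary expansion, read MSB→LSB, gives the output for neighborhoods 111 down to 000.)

100

  nb ###: next=.  (t=0,i=9, bit7=0)
  nb ##.: next=#  (t=0,i=0, bit6=1)
  nb #.#: next=#  (t=0,i=1, bit5=1)
  nb #..: next=.  (t=0,i=11, bit4=0)
  nb .##: next=.  (t=0,i=2, bit3=0)
  nb .#.: next=#  (t=1,i=10, bit2=1)
  nb ..#: next=.  (t=0,i=12, bit1=0)
  nb ...: next=.  (t=1,i=12, bit0=0)
  bits 01100100 = 100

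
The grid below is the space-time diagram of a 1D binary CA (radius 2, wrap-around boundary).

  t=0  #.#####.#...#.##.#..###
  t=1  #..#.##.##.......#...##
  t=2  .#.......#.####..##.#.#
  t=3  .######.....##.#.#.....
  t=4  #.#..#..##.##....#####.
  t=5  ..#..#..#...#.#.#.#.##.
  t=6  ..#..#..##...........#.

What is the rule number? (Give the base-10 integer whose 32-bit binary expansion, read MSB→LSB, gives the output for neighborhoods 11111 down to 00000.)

  nb #####: next=.  (t=0,i=4, bit31=0)
  nb ####.: next=#  (t=0,i=5, bit30=1)
  nb ###.#: next=#  (t=0,i=0, bit29=1)
  nb ###..: next=.  (t=1,i=0, bit28=0)
  nb ##.##: next=.  (t=0,i=1, bit27=0)
  nb ##.#.: next=.  (t=0,i=7, bit26=0)
  nb ##..#: next=#  (t=1,i=1, bit25=1)
  nb ##...: next=.  (t=1,i=10, bit24=0)
  nb #.###: next=.  (t=0,i=2, bit23=0)
  nb #.##.: next=.  (t=0,i=14, bit22=0)
  nb #.#.#: next=.  (t=2,i=20, bit21=0)
  nb #.#..: next=#  (t=0,i=8, bit20=1)
  nb #..##: next=.  (t=0,i=19, bit19=0)
  nb #..#.: next=.  (t=1,i=2, bit18=0)
  nb #...#: next=.  (t=0,i=10, bit17=0)
  nb #....: next=#  (t=1,i=11, bit16=1)
  nb .####: next=#  (t=0,i=3, bit15=1)
  nb .###.: next=#  (t=1,i=22, bit14=1)
  nb .##.#: next=.  (t=0,i=15, bit13=0)
  nb .##..: next=#  (t=1,i=9, bit12=1)
  nb .#.##: next=.  (t=0,i=13, bit11=0)
  nb .#.#.: next=.  (t=2,i=0, bit10=0)
  nb .#..#: next=.  (t=0,i=18, bit9=0)
  nb .#...: next=#  (t=0,i=9, bit8=1)
  nb ..###: next=.  (t=0,i=20, bit7=0)
  nb ..##.: next=#  (t=2,i=17, bit6=1)
  nb ..#.#: next=.  (t=0,i=12, bit5=0)
  nb ..#..: next=#  (t=1,i=17, bit4=1)
  nb ...##: next=#  (t=1,i=20, bit3=1)
  nb ...#.: next=.  (t=0,i=11, bit2=0)
  nb ....#: next=.  (t=1,i=15, bit1=0)
  nb .....: next=#  (t=1,i=12, bit0=1)
  bits 01100010000100011101000101011001 = 1645334873

1645334873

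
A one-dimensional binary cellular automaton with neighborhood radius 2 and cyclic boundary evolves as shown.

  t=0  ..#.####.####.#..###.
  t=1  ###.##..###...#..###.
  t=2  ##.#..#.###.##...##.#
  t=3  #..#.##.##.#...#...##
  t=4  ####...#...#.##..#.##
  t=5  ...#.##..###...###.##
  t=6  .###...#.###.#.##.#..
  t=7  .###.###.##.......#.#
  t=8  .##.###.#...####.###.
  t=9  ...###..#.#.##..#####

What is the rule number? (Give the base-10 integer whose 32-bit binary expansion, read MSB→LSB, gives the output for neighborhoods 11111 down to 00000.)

  ##### -> .   bit 31 = 0  t=4,i=0
  ####. -> .   bit 30 = 0  t=0,i=6
  ###.# -> .   bit 29 = 0  t=0,i=7
  ###.. -> #   bit 28 = 1  t=0,i=19
  ##.## -> #   bit 27 = 1  t=0,i=8
  ##.#. -> .   bit 26 = 0  t=0,i=13
  ##..# -> #   bit 25 = 1  t=1,i=6
  ##... -> .   bit 24 = 0  t=0,i=20
  #.### -> #   bit 23 = 1  t=0,i=4
  #.##. -> .   bit 22 = 0  t=1,i=4
  #.#.# -> .   bit 21 = 0  t=6,i=13
  #.#.. -> #   bit 20 = 1  t=0,i=14
  #..## -> .   bit 19 = 0  t=0,i=16
  #..#. -> #   bit 18 = 1  t=2,i=5
  #...# -> #   bit 17 = 1  t=0,i=0
  #.... -> #   bit 16 = 1  t=7,i=12
  .#### -> #   bit 15 = 1  t=0,i=5
  .###. -> #   bit 14 = 1  t=0,i=18
  .##.# -> .   bit 13 = 0  t=2,i=18
  .##.. -> .   bit 12 = 0  t=1,i=5
  .#.## -> .   bit 11 = 0  t=0,i=3
  .#.#. -> #   bit 10 = 1  t=7,i=19
  .#..# -> .   bit 9 = 0  t=0,i=15
  .#... -> .   bit 8 = 0  t=3,i=12
  ..### -> #   bit 7 = 1  t=0,i=17
  ..##. -> .   bit 6 = 0  t=2,i=17
  ..#.# -> #   bit 5 = 1  t=0,i=2
  ..#.. -> .   bit 4 = 0  t=1,i=14
  ...## -> .   bit 3 = 0  t=2,i=16
  ...#. -> #   bit 2 = 1  t=0,i=1
  ....# -> .   bit 1 = 0  t=7,i=16
  ..... -> #   bit 0 = 1  t=7,i=13
  bits 00011010100101111100010010100101 = 446153893

446153893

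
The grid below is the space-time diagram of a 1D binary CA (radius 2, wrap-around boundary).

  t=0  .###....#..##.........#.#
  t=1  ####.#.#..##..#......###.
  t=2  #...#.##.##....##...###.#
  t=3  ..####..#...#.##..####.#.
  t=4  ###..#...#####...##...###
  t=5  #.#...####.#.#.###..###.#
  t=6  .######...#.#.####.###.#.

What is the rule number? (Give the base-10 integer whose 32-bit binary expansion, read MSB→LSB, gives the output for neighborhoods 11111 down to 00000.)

2627423724

  nb #####: next=#  (t=4,i=0, bit31=1)
  nb ####.: next=.  (t=1,i=2, bit30=0)
  nb ###.#: next=.  (t=1,i=3, bit29=0)
  nb ###..: next=#  (t=0,i=3, bit28=1)
  nb ##.##: next=#  (t=1,i=24, bit27=1)
  nb ##.#.: next=#  (t=1,i=4, bit26=1)
  nb ##..#: next=.  (t=1,i=12, bit25=0)
  nb ##...: next=.  (t=0,i=4, bit24=0)
  nb #.###: next=#  (t=0,i=1, bit23=1)
  nb #.##.: next=.  (t=2,i=6, bit22=0)
  nb #.#.#: next=.  (t=0,i=24, bit21=0)
  nb #.#..: next=#  (t=1,i=7, bit20=1)
  nb #..##: next=#  (t=0,i=10, bit19=1)
  nb #..#.: next=.  (t=1,i=13, bit18=0)
  nb #...#: next=#  (t=2,i=2, bit17=1)
  nb #....: next=#  (t=0,i=5, bit16=1)
  nb .####: next=.  (t=1,i=1, bit15=0)
  nb .###.: next=#  (t=0,i=2, bit14=1)
  nb .##.#: next=.  (t=2,i=7, bit13=0)
  nb .##..: next=.  (t=0,i=12, bit12=0)
  nb .#.##: next=#  (t=0,i=0, bit11=1)
  nb .#.#.: next=#  (t=0,i=23, bit10=1)
  nb .#..#: next=.  (t=0,i=9, bit9=0)
  nb .#...: next=#  (t=1,i=15, bit8=1)
  nb ..###: next=#  (t=1,i=21, bit7=1)
  nb ..##.: next=#  (t=0,i=11, bit6=1)
  nb ..#.#: next=#  (t=0,i=22, bit5=1)
  nb ..#..: next=.  (t=0,i=8, bit4=0)
  nb ...##: next=#  (t=1,i=20, bit3=1)
  nb ...#.: next=#  (t=0,i=7, bit2=1)
  nb ....#: next=.  (t=0,i=6, bit1=0)
  nb .....: next=.  (t=0,i=15, bit0=0)
  bits 10011100100110110100110111101100 = 2627423724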